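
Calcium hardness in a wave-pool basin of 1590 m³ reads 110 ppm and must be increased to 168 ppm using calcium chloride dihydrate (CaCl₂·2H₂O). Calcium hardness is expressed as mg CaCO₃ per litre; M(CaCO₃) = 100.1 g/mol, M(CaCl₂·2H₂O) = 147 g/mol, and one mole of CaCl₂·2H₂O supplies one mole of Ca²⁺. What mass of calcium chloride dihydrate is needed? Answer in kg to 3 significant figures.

Volume: 1590 m³ = 1,590,000 L.
Hardness to add: (168 − 110) = 58 mg/L as CaCO₃ × 1,590,000 L = 92,220 g as CaCO₃.
Moles of Ca²⁺ (1 mol Ca²⁺ ≡ 1 mol CaCO₃): 92,220 / 100.1 g/mol = 921.3 mol.
Mass of CaCl₂·2H₂O: 921.3 × 147 = 135,400 g.

135 kg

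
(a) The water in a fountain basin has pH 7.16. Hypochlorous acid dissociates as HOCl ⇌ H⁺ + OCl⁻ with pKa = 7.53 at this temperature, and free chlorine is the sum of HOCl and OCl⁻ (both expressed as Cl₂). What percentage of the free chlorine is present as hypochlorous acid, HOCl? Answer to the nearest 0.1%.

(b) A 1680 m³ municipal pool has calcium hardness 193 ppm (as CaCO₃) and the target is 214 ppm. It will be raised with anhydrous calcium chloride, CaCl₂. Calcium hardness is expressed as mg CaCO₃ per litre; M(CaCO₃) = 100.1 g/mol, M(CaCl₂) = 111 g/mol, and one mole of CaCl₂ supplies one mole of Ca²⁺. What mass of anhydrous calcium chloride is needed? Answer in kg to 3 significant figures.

(a) [OCl⁻]/[HOCl] = 10^(pH − pKa) = 10^(7.16 − 7.53) = 10^-0.37 = 0.4266.
(a) Fraction as HOCl = 1 / (1 + 0.4266) = 0.701.

(b) Volume: 1680 m³ = 1,680,000 L.
(b) Hardness to add: (214 − 193) = 21 mg/L as CaCO₃ × 1,680,000 L = 35,280 g as CaCO₃.
(b) Moles of Ca²⁺ (1 mol Ca²⁺ ≡ 1 mol CaCO₃): 35,280 / 100.1 g/mol = 352.4 mol.
(b) Mass of CaCl₂: 352.4 × 111 = 39,120 g.

(a) 70.1%; (b) 39.1 kg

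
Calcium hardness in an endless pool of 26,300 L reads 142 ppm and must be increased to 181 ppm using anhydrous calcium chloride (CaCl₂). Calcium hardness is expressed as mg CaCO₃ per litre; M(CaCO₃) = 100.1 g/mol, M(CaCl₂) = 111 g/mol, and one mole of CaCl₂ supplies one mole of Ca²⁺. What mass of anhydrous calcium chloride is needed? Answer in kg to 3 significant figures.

1.14 kg

Hardness to add: (181 − 142) = 39 mg/L as CaCO₃ × 26,300 L = 1026 g as CaCO₃.
Moles of Ca²⁺ (1 mol Ca²⁺ ≡ 1 mol CaCO₃): 1026 / 100.1 g/mol = 10.25 mol.
Mass of CaCl₂: 10.25 × 111 = 1137 g.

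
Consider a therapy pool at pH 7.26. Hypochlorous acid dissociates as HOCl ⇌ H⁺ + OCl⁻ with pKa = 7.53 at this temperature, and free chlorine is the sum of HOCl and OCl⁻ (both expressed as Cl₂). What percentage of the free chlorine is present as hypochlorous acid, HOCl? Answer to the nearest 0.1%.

[OCl⁻]/[HOCl] = 10^(pH − pKa) = 10^(7.26 − 7.53) = 10^-0.27 = 0.537.
Fraction as HOCl = 1 / (1 + 0.537) = 0.6506.

65.1%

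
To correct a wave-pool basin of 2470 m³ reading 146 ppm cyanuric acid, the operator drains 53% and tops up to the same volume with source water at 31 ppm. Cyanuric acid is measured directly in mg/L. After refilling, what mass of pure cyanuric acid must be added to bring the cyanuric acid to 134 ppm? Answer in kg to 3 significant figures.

Volume: 2470 m³ = 2,470,000 L.
After draining 53% and refilling: 146 × 0.47 + 31 × 0.53 = 85.05 ppm.
Deficit to target: 134 − 85.05 = 48.95 mg/L.
Mass: 48.95 mg/L × 2,470,000 L = 120,900 g cyanuric acid.

121 kg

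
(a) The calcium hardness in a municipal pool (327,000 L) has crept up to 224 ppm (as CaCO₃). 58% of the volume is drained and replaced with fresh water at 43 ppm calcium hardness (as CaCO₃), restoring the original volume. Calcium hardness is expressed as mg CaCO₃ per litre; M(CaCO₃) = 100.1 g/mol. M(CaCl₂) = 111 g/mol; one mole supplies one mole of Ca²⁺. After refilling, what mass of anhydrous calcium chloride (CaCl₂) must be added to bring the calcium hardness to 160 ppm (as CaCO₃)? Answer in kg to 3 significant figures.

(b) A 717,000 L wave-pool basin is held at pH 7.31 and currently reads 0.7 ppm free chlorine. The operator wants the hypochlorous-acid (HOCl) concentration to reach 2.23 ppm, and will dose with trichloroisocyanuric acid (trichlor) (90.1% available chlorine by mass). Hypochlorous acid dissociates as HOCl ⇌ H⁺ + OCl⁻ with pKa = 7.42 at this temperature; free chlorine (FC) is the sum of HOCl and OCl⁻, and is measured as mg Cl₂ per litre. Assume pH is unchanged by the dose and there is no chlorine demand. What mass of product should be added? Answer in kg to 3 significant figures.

(a) After draining 58% and refilling: 224 × 0.42 + 43 × 0.58 = 119.02 ppm.
(a) Deficit to target: 160 − 119.02 = 40.98 mg/L.
(a) As CaCO₃: 40.98 mg/L × 327,000 L = 13,400 g; ÷ 100.1 = 133.9 mol Ca²⁺.
(a) Mass: 133.9 × 111 = 14,860 g.

(b) [OCl⁻]/[HOCl] = 10^(pH − pKa) = 10^(7.31 − 7.42) = 0.7762; fraction as HOCl = 1/(1 + 0.7762) = 0.563.
(b) Free chlorine required for 2.23 ppm HOCl: 2.23 / 0.563 = 3.961 ppm.
(b) FC to add: 3.961 − 0.7 = 3.261 mg/L as Cl₂.
(b) Cl₂ equivalent: 3.261 mg/L × 717,000 L = 2338 g.
(b) Product at 90.1% available Cl: 2338 / 0.901 = 2595 g.

(a) 14.9 kg; (b) 2.60 kg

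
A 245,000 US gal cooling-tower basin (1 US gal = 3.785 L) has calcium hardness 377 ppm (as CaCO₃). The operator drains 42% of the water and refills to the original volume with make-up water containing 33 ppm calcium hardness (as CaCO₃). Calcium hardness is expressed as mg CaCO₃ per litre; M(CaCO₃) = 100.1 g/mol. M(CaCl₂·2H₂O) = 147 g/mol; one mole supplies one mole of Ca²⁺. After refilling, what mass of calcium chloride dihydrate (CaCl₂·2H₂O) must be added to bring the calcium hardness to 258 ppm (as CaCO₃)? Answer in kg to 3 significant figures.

Volume: 245,000 US gal × 3.785 L/gal = 927,325 L.
After draining 42% and refilling: 377 × 0.58 + 33 × 0.42 = 232.52 ppm.
Deficit to target: 258 − 232.52 = 25.48 mg/L.
As CaCO₃: 25.48 mg/L × 927,325 L = 23,630 g; ÷ 100.1 = 236 mol Ca²⁺.
Mass: 236 × 147 = 34,700 g.

34.7 kg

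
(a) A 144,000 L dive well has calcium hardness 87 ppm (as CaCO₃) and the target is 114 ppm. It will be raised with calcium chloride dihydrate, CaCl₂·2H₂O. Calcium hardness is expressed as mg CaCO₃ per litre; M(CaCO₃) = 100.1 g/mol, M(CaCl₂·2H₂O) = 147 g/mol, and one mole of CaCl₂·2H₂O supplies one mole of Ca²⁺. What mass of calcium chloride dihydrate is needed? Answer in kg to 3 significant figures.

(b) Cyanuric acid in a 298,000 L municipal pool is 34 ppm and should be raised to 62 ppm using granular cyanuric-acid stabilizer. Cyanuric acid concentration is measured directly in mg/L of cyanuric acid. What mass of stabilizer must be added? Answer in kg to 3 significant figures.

(a) Hardness to add: (114 − 87) = 27 mg/L as CaCO₃ × 144,000 L = 3888 g as CaCO₃.
(a) Moles of Ca²⁺ (1 mol Ca²⁺ ≡ 1 mol CaCO₃): 3888 / 100.1 g/mol = 38.84 mol.
(a) Mass of CaCl₂·2H₂O: 38.84 × 147 = 5710 g.

(b) CYA to add: (62 − 34) = 28 mg/L × 298,000 L = 8344 g cyanuric acid.

(a) 5.71 kg; (b) 8.34 kg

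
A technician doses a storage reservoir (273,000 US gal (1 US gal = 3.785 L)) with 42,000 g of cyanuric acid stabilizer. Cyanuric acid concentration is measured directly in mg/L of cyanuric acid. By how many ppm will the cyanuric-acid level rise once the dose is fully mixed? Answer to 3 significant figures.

Volume: 273,000 US gal × 3.785 L/gal = 1,033,305 L.
Rise: 42,000 g / 1,033,305 L × 1000 = 40.65 mg/L.

40.6 ppm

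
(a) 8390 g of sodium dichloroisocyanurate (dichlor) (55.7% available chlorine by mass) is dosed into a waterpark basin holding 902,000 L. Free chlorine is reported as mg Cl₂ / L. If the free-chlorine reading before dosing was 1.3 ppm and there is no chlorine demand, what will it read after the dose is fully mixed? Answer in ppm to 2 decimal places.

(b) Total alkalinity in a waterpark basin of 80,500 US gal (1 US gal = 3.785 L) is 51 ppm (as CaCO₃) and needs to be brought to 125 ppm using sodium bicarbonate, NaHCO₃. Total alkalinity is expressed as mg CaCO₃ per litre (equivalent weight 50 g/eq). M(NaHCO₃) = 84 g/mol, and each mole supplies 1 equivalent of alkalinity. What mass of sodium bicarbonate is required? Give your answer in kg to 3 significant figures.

(a) 6.48 ppm; (b) 37.9 kg

(a) Available chlorine delivered: 8390 g × 0.557 = 4673 g as Cl₂.
(a) Concentration rise: 4673 g / 902,000 L = 5.181 mg/L = 5.18 ppm.
(a) Final FC: 1.3 + 5.18 = 6.48 ppm.

(b) Volume: 80,500 US gal × 3.785 L/gal = 304,692 L.
(b) Alkalinity to add: (125 − 51) = 74 mg/L as CaCO₃ × 304,692 L = 22,550 g as CaCO₃.
(b) Equivalents: 22,550 g ÷ 50 g/eq = 450.9 eq.
(b) NaHCO₃ supplies 1 eq per mole → 450.9 mol.
(b) Mass: 450.9 mol × 84 g/mol = 37,880 g.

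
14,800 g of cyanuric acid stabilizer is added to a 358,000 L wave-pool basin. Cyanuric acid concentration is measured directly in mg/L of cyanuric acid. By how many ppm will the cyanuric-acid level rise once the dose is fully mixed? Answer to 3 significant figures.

41.3 ppm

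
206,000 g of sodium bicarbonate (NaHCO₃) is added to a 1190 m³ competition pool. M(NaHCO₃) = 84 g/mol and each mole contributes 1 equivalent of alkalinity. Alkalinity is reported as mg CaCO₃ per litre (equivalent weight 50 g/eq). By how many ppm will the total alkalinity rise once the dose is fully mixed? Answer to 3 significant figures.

103 ppm

Volume: 1190 m³ = 1,190,000 L.
Moles of NaHCO₃: 206,000 g ÷ 84 g/mol = 2452 mol → 2452 eq of alkalinity.
As CaCO₃: 2452 eq × 50 g/eq = 122,600 g.
Rise: 122,600 g / 1,190,000 L × 1000 = 103 mg/L.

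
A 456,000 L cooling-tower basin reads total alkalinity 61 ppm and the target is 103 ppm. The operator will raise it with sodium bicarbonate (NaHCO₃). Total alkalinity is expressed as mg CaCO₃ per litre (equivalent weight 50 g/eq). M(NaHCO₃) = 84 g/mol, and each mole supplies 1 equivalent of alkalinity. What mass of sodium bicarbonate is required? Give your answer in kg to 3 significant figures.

Alkalinity to add: (103 − 61) = 42 mg/L as CaCO₃ × 456,000 L = 19,150 g as CaCO₃.
Equivalents: 19,150 g ÷ 50 g/eq = 383 eq.
NaHCO₃ supplies 1 eq per mole → 383 mol.
Mass: 383 mol × 84 g/mol = 32,180 g.

32.2 kg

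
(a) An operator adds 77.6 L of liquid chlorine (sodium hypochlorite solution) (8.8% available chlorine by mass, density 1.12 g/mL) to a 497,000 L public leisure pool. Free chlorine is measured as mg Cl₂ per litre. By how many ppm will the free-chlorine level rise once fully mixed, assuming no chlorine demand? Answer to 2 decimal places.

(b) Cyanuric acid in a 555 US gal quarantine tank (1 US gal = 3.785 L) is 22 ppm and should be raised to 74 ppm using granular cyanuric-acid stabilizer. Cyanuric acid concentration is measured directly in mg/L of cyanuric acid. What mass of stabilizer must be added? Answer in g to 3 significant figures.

(a) 15.39 ppm; (b) 109 g

(a) Mass of solution: 77.6 L × 1000 mL/L × 1.12 g/mL = 86,910 g.
(a) Available chlorine delivered: 86,910 g × 0.088 = 7648 g as Cl₂.
(a) Concentration rise: 7648 g / 497,000 L = 15.39 mg/L = 15.39 ppm.

(b) Volume: 555 US gal × 3.785 L/gal = 2,101 L.
(b) CYA to add: (74 − 22) = 52 mg/L × 2,101 L = 109.2 g cyanuric acid.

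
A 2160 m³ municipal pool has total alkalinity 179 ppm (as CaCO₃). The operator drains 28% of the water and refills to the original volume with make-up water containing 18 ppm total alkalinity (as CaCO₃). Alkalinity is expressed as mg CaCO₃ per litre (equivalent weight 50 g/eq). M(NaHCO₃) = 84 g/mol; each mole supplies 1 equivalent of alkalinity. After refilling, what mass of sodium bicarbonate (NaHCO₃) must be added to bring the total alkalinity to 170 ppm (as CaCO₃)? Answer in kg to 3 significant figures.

Volume: 2160 m³ = 2,160,000 L.
After draining 28% and refilling: 179 × 0.72 + 18 × 0.28 = 133.92 ppm.
Deficit to target: 170 − 133.92 = 36.08 mg/L.
As CaCO₃: 36.08 mg/L × 2,160,000 L = 77,930 g; ÷ 50 g/eq ÷ 1 = 1559 mol NaHCO₃.
Mass: 1559 × 84 = 130,900 g.

131 kg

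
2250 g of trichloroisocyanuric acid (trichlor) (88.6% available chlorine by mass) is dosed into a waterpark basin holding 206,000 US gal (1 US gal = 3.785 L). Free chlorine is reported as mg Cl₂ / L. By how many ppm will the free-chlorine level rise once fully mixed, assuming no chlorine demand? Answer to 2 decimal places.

2.56 ppm

Volume: 206,000 US gal × 3.785 L/gal = 779,710 L.
Available chlorine delivered: 2250 g × 0.886 = 1994 g as Cl₂.
Concentration rise: 1994 g / 779,710 L = 2.557 mg/L = 2.56 ppm.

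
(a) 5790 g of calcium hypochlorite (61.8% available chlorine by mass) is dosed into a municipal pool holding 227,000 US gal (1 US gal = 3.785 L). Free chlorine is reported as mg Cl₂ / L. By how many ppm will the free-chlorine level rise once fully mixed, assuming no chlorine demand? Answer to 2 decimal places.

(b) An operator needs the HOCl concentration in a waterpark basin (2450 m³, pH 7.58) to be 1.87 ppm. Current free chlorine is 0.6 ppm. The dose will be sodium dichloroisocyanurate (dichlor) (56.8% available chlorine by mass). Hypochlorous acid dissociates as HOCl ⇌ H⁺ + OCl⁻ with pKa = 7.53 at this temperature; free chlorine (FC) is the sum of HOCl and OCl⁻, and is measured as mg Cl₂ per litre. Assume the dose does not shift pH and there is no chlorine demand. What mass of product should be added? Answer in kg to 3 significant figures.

(a) 4.16 ppm; (b) 14.5 kg

(a) Volume: 227,000 US gal × 3.785 L/gal = 859,195 L.
(a) Available chlorine delivered: 5790 g × 0.618 = 3578 g as Cl₂.
(a) Concentration rise: 3578 g / 859,195 L = 4.165 mg/L = 4.16 ppm.

(b) Volume: 2450 m³ = 2,450,000 L.
(b) [OCl⁻]/[HOCl] = 10^(pH − pKa) = 10^(7.58 − 7.53) = 1.122; fraction as HOCl = 1/(1 + 1.122) = 0.4712.
(b) Free chlorine required for 1.87 ppm HOCl: 1.87 / 0.4712 = 3.968 ppm.
(b) FC to add: 3.968 − 0.6 = 3.368 mg/L as Cl₂.
(b) Cl₂ equivalent: 3.368 mg/L × 2,450,000 L = 8252 g.
(b) Product at 56.8% available Cl: 8252 / 0.568 = 14,530 g.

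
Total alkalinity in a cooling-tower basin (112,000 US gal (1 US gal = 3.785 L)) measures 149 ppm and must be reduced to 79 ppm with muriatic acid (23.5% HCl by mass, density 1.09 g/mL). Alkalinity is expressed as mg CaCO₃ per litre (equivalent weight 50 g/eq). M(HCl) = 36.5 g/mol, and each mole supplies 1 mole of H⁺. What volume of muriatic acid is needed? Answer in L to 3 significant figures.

84.6 L

Volume: 112,000 US gal × 3.785 L/gal = 423,920 L.
Alkalinity to neutralize: (149 − 79) = 70 mg/L as CaCO₃ × 423,920 L = 29,670 g as CaCO₃.
Equivalents of H⁺ required: 29,670 ÷ 50 g/eq = 593.5 eq = 593.5 mol HCl.
Mass of HCl: 593.5 × 36.5 = 21,660 g.
Mass of 23.5% solution: 21,660 / 0.235 = 92,180 g.
Volume: 92,180 g ÷ 1.09 g/mL = 84,570 mL.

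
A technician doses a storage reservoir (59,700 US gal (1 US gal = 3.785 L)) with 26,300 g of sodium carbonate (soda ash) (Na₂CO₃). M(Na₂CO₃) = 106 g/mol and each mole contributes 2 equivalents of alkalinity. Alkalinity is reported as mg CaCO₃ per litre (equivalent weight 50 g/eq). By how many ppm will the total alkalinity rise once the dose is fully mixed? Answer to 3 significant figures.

Volume: 59,700 US gal × 3.785 L/gal = 225,964 L.
Moles of Na₂CO₃: 26,300 g ÷ 106 g/mol = 248.1 mol → 496.2 eq of alkalinity.
As CaCO₃: 496.2 eq × 50 g/eq = 24,810 g.
Rise: 24,810 g / 225,964 L × 1000 = 109.8 mg/L.

110 ppm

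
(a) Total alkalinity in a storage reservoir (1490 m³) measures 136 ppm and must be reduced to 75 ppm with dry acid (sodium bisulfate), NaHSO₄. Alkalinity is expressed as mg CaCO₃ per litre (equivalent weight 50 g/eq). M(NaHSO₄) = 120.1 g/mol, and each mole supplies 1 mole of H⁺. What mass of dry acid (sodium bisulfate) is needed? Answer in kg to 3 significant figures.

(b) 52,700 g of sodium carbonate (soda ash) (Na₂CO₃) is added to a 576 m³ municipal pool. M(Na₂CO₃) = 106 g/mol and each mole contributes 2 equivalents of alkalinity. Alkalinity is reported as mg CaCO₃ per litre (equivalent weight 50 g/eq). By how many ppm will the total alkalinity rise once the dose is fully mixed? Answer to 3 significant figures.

(a) 218 kg; (b) 86.3 ppm

(a) Volume: 1490 m³ = 1,490,000 L.
(a) Alkalinity to neutralize: (136 − 75) = 61 mg/L as CaCO₃ × 1,490,000 L = 90,890 g as CaCO₃.
(a) Equivalents of H⁺ required: 90,890 ÷ 50 g/eq = 1818 eq = 1818 mol NaHSO₄.
(a) Mass of NaHSO₄: 1818 × 120.1 = 218,300 g.

(b) Volume: 576 m³ = 576,000 L.
(b) Moles of Na₂CO₃: 52,700 g ÷ 106 g/mol = 497.2 mol → 994.3 eq of alkalinity.
(b) As CaCO₃: 994.3 eq × 50 g/eq = 49,720 g.
(b) Rise: 49,720 g / 576,000 L × 1000 = 86.31 mg/L.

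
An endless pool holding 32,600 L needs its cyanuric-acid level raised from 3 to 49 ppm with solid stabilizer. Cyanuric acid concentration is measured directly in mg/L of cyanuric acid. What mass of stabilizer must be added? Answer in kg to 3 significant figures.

CYA to add: (49 − 3) = 46 mg/L × 32,600 L = 1500 g cyanuric acid.

1.50 kg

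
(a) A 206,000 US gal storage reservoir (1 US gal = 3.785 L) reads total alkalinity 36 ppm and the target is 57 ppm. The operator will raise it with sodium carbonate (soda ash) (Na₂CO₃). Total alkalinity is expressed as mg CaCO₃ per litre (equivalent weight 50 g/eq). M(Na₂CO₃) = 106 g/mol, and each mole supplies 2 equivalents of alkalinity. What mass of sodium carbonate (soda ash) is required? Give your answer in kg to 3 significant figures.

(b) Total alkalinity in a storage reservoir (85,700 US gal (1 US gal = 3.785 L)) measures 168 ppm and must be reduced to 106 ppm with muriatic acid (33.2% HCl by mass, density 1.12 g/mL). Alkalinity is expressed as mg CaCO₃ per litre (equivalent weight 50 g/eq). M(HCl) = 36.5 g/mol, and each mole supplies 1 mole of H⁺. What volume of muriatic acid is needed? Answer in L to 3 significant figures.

(a) Volume: 206,000 US gal × 3.785 L/gal = 779,710 L.
(a) Alkalinity to add: (57 − 36) = 21 mg/L as CaCO₃ × 779,710 L = 16,370 g as CaCO₃.
(a) Equivalents: 16,370 g ÷ 50 g/eq = 327.5 eq.
(a) Each mole of Na₂CO₃ supplies 2 eq, so 327.5 / 2 = 163.7 mol.
(a) Mass: 163.7 mol × 106 g/mol = 17,360 g.

(b) Volume: 85,700 US gal × 3.785 L/gal = 324,374 L.
(b) Alkalinity to neutralize: (168 − 106) = 62 mg/L as CaCO₃ × 324,374 L = 20,110 g as CaCO₃.
(b) Equivalents of H⁺ required: 20,110 ÷ 50 g/eq = 402.2 eq = 402.2 mol HCl.
(b) Mass of HCl: 402.2 × 36.5 = 14,680 g.
(b) Mass of 33.2% solution: 14,680 / 0.332 = 44,220 g.
(b) Volume: 44,220 g ÷ 1.12 g/mL = 39,480 mL.

(a) 17.4 kg; (b) 39.5 L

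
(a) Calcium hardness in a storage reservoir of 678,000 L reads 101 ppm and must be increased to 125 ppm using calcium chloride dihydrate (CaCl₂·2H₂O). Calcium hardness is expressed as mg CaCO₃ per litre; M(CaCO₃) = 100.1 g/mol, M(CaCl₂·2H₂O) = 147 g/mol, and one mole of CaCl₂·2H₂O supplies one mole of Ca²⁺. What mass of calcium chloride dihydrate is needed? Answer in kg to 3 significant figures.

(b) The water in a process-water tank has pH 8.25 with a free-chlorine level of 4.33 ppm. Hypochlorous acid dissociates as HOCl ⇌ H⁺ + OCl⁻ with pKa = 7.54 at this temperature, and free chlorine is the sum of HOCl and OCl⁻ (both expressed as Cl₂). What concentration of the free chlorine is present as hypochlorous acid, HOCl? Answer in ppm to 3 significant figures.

(a) 23.9 kg; (b) 0.707 ppm

(a) Hardness to add: (125 − 101) = 24 mg/L as CaCO₃ × 678,000 L = 16,270 g as CaCO₃.
(a) Moles of Ca²⁺ (1 mol Ca²⁺ ≡ 1 mol CaCO₃): 16,270 / 100.1 g/mol = 162.6 mol.
(a) Mass of CaCl₂·2H₂O: 162.6 × 147 = 23,900 g.

(b) [OCl⁻]/[HOCl] = 10^(pH − pKa) = 10^(8.25 − 7.54) = 10^0.71 = 5.129.
(b) Fraction as HOCl = 1 / (1 + 5.129) = 0.1632.
(b) HOCl = 0.1632 × 4.33 ppm = 0.7065 ppm.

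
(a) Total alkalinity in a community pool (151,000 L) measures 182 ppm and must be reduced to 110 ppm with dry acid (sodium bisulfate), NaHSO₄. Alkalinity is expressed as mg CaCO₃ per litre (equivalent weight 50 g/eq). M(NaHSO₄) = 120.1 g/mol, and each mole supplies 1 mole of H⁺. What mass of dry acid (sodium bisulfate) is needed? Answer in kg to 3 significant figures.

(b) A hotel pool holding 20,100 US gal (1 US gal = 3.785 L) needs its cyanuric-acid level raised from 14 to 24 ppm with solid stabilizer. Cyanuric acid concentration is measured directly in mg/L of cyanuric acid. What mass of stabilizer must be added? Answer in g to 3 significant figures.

(a) Alkalinity to neutralize: (182 − 110) = 72 mg/L as CaCO₃ × 151,000 L = 10,870 g as CaCO₃.
(a) Equivalents of H⁺ required: 10,870 ÷ 50 g/eq = 217.4 eq = 217.4 mol NaHSO₄.
(a) Mass of NaHSO₄: 217.4 × 120.1 = 26,110 g.

(b) Volume: 20,100 US gal × 3.785 L/gal = 76,078 L.
(b) CYA to add: (24 − 14) = 10 mg/L × 76,078 L = 760.8 g cyanuric acid.

(a) 26.1 kg; (b) 761 g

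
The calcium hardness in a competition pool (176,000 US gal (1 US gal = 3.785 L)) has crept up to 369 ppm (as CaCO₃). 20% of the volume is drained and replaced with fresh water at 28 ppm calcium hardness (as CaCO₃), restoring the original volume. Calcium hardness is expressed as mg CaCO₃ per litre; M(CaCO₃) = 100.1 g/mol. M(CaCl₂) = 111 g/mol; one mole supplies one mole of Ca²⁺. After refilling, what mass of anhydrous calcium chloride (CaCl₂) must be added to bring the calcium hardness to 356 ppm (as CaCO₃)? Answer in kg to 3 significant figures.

Volume: 176,000 US gal × 3.785 L/gal = 666,160 L.
After draining 20% and refilling: 369 × 0.80 + 28 × 0.20 = 300.8 ppm.
Deficit to target: 356 − 300.8 = 55.2 mg/L.
As CaCO₃: 55.2 mg/L × 666,160 L = 36,770 g; ÷ 100.1 = 367.4 mol Ca²⁺.
Mass: 367.4 × 111 = 40,780 g.

40.8 kg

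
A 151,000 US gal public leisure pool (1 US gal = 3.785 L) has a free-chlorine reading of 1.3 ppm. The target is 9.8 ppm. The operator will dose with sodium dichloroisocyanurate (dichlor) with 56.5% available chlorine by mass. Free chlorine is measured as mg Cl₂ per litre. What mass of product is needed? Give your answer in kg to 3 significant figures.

Volume: 151,000 US gal × 3.785 L/gal = 571,535 L.
Chlorine deficit: 9.8 − 1.3 = 8.5 ppm = 8.5 mg/L as Cl₂.
Cl₂ equivalent needed: 8.5 mg/L × 571,535 L = 4,858,000 mg = 4858 g.
Product at 56.5% available chlorine: 4858 / 0.565 = 8598 g.

8.60 kg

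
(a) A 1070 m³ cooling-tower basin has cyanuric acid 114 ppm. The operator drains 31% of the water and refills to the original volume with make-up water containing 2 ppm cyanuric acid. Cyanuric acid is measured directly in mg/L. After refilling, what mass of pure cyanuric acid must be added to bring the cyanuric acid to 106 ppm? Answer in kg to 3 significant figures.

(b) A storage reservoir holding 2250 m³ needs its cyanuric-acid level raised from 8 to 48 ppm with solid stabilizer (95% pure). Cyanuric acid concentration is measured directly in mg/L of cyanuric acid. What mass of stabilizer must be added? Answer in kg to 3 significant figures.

(a) 28.6 kg; (b) 94.7 kg

(a) Volume: 1070 m³ = 1,070,000 L.
(a) After draining 31% and refilling: 114 × 0.69 + 2 × 0.31 = 79.28 ppm.
(a) Deficit to target: 106 − 79.28 = 26.72 mg/L.
(a) Mass: 26.72 mg/L × 1,070,000 L = 28,590 g cyanuric acid.

(b) Volume: 2250 m³ = 2,250,000 L.
(b) CYA to add: (48 − 8) = 40 mg/L × 2,250,000 L = 90,000 g cyanuric acid.
(b) At 95% purity: 90,000 / 0.95 = 94,740 g product.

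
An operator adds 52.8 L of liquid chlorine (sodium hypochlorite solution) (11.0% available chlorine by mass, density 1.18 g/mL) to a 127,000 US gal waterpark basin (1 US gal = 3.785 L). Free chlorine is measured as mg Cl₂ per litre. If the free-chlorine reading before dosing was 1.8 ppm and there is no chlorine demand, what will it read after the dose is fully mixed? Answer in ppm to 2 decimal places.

Volume: 127,000 US gal × 3.785 L/gal = 480,695 L.
Mass of solution: 52.8 L × 1000 mL/L × 1.18 g/mL = 62,300 g.
Available chlorine delivered: 62,300 g × 0.11 = 6853 g as Cl₂.
Concentration rise: 6853 g / 480,695 L = 14.26 mg/L = 14.26 ppm.
Final FC: 1.8 + 14.26 = 16.06 ppm.

16.06 ppm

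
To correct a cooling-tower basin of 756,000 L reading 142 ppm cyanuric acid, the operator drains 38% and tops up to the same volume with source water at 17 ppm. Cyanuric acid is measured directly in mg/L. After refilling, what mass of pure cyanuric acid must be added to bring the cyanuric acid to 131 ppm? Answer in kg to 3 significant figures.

27.6 kg

After draining 38% and refilling: 142 × 0.62 + 17 × 0.38 = 94.5 ppm.
Deficit to target: 131 − 94.5 = 36.5 mg/L.
Mass: 36.5 mg/L × 756,000 L = 27,590 g cyanuric acid.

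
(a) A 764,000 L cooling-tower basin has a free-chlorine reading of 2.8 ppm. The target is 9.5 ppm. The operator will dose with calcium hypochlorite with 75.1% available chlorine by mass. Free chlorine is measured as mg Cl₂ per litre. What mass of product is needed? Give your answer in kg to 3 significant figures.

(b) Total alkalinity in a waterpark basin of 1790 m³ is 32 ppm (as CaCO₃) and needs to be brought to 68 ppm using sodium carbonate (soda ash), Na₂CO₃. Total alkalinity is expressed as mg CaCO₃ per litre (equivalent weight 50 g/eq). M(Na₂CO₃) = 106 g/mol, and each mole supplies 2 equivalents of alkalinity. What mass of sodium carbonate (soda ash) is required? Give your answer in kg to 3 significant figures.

(a) 6.82 kg; (b) 68.3 kg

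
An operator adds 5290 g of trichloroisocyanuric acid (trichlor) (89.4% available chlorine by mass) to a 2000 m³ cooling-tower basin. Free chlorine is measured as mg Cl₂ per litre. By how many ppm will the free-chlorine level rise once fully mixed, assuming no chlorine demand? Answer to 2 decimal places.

Volume: 2000 m³ = 2,000,000 L.
Available chlorine delivered: 5290 g × 0.894 = 4729 g as Cl₂.
Concentration rise: 4729 g / 2,000,000 L = 2.365 mg/L = 2.36 ppm.

2.36 ppm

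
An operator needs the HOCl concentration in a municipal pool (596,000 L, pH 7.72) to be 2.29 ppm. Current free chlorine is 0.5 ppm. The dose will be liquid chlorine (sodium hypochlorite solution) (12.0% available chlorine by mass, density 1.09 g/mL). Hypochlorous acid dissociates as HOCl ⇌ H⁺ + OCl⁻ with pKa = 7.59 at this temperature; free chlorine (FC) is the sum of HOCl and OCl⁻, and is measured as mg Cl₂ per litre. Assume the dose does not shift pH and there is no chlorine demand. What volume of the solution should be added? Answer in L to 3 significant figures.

[OCl⁻]/[HOCl] = 10^(pH − pKa) = 10^(7.72 − 7.59) = 1.349; fraction as HOCl = 1/(1 + 1.349) = 0.4257.
Free chlorine required for 2.29 ppm HOCl: 2.29 / 0.4257 = 5.379 ppm.
FC to add: 5.379 − 0.5 = 4.879 mg/L as Cl₂.
Cl₂ equivalent: 4.879 mg/L × 596,000 L = 2908 g.
Product at 12.0% available Cl: 2908 / 0.12 = 24,230 g.
Volume: 24,230 g ÷ 1.09 g/mL = 22,230 mL.

22.2 L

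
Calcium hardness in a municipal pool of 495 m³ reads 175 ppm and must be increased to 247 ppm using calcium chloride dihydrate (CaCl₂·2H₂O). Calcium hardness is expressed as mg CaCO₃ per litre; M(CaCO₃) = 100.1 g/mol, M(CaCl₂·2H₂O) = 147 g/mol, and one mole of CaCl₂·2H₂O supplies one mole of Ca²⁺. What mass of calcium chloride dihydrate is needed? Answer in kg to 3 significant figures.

Volume: 495 m³ = 495,000 L.
Hardness to add: (247 − 175) = 72 mg/L as CaCO₃ × 495,000 L = 35,640 g as CaCO₃.
Moles of Ca²⁺ (1 mol Ca²⁺ ≡ 1 mol CaCO₃): 35,640 / 100.1 g/mol = 356 mol.
Mass of CaCl₂·2H₂O: 356 × 147 = 52,340 g.

52.3 kg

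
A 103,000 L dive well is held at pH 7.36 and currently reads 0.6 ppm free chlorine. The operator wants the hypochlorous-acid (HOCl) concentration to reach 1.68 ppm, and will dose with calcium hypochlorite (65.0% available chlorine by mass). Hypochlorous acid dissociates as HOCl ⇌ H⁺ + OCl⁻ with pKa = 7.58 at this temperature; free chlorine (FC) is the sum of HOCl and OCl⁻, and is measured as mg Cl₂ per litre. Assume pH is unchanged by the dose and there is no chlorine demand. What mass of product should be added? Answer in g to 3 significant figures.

[OCl⁻]/[HOCl] = 10^(pH − pKa) = 10^(7.36 − 7.58) = 0.6026; fraction as HOCl = 1/(1 + 0.6026) = 0.624.
Free chlorine required for 1.68 ppm HOCl: 1.68 / 0.624 = 2.692 ppm.
FC to add: 2.692 − 0.6 = 2.092 mg/L as Cl₂.
Cl₂ equivalent: 2.092 mg/L × 103,000 L = 215.5 g.
Product at 65.0% available Cl: 215.5 / 0.65 = 331.5 g.

332 g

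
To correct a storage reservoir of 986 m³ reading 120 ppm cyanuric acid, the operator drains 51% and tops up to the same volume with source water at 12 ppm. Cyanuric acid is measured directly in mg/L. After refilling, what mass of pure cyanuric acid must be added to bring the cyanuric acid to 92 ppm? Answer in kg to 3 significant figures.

26.7 kg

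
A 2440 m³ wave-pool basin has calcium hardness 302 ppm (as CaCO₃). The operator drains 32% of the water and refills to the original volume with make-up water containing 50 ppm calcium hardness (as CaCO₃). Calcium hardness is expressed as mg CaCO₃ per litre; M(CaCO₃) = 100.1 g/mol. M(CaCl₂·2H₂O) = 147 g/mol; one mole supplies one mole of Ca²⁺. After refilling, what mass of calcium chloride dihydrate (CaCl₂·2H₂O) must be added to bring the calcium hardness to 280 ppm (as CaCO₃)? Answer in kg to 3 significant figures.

Volume: 2440 m³ = 2,440,000 L.
After draining 32% and refilling: 302 × 0.68 + 50 × 0.32 = 221.36 ppm.
Deficit to target: 280 − 221.36 = 58.64 mg/L.
As CaCO₃: 58.64 mg/L × 2,440,000 L = 143,100 g; ÷ 100.1 = 1429 mol Ca²⁺.
Mass: 1429 × 147 = 210,100 g.

210 kg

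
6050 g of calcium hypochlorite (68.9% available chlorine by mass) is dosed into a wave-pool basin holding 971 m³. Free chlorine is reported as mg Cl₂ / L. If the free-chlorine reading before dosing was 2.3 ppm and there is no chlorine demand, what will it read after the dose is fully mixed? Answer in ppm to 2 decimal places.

6.59 ppm

Volume: 971 m³ = 971,000 L.
Available chlorine delivered: 6050 g × 0.689 = 4168 g as Cl₂.
Concentration rise: 4168 g / 971,000 L = 4.293 mg/L = 4.29 ppm.
Final FC: 2.3 + 4.29 = 6.59 ppm.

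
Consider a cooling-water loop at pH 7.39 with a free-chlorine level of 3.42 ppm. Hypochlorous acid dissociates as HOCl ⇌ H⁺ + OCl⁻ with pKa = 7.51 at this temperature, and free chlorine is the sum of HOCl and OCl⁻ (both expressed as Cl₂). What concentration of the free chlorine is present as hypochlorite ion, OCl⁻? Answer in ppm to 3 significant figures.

[OCl⁻]/[HOCl] = 10^(pH − pKa) = 10^(7.39 − 7.51) = 10^-0.12 = 0.7586.
Fraction as HOCl = 1 / (1 + 0.7586) = 0.5686.
OCl⁻ = (1 − 0.5686) × 3.42 ppm = 1.475 ppm.

1.48 ppm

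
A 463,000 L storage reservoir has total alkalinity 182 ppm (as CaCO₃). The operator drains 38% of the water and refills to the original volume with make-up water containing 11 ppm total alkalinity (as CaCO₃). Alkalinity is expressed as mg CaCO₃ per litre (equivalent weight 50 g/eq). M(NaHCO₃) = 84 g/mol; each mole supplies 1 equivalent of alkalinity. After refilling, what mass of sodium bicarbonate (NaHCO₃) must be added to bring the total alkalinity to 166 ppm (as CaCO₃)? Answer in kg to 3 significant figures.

After draining 38% and refilling: 182 × 0.62 + 11 × 0.38 = 117.02 ppm.
Deficit to target: 166 − 117.02 = 48.98 mg/L.
As CaCO₃: 48.98 mg/L × 463,000 L = 22,680 g; ÷ 50 g/eq ÷ 1 = 453.6 mol NaHCO₃.
Mass: 453.6 × 84 = 38,100 g.

38.1 kg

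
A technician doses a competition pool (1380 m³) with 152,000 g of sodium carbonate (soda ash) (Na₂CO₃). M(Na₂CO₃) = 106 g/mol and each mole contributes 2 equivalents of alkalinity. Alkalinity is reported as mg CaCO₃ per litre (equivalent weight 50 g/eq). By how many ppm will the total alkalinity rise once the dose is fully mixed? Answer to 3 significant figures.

Volume: 1380 m³ = 1,380,000 L.
Moles of Na₂CO₃: 152,000 g ÷ 106 g/mol = 1434 mol → 2868 eq of alkalinity.
As CaCO₃: 2868 eq × 50 g/eq = 143,400 g.
Rise: 143,400 g / 1,380,000 L × 1000 = 103.9 mg/L.

104 ppm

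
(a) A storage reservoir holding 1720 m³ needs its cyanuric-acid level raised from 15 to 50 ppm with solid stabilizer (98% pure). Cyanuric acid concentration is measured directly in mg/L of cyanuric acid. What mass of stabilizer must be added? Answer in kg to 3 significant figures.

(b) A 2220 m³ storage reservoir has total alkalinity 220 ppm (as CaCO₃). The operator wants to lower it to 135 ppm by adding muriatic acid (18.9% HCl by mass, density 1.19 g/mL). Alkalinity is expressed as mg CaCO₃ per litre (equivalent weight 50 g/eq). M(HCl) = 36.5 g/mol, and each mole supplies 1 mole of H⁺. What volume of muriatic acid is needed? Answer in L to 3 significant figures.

(a) 61.4 kg; (b) 612 L

(a) Volume: 1720 m³ = 1,720,000 L.
(a) CYA to add: (50 − 15) = 35 mg/L × 1,720,000 L = 60,200 g cyanuric acid.
(a) At 98% purity: 60,200 / 0.98 = 61,430 g product.

(b) Volume: 2220 m³ = 2,220,000 L.
(b) Alkalinity to neutralize: (220 − 135) = 85 mg/L as CaCO₃ × 2,220,000 L = 188,700 g as CaCO₃.
(b) Equivalents of H⁺ required: 188,700 ÷ 50 g/eq = 3774 eq = 3774 mol HCl.
(b) Mass of HCl: 3774 × 36.5 = 137,800 g.
(b) Mass of 18.9% solution: 137,800 / 0.189 = 728,800 g.
(b) Volume: 728,800 g ÷ 1.19 g/mL = 612,500 mL.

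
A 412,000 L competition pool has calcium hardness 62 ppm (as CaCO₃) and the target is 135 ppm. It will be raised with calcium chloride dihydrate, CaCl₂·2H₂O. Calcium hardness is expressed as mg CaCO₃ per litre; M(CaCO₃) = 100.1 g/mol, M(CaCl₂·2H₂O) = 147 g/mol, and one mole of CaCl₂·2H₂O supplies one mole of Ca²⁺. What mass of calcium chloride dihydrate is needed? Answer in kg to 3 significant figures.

44.2 kg

Hardness to add: (135 − 62) = 73 mg/L as CaCO₃ × 412,000 L = 30,080 g as CaCO₃.
Moles of Ca²⁺ (1 mol Ca²⁺ ≡ 1 mol CaCO₃): 30,080 / 100.1 g/mol = 300.5 mol.
Mass of CaCl₂·2H₂O: 300.5 × 147 = 44,170 g.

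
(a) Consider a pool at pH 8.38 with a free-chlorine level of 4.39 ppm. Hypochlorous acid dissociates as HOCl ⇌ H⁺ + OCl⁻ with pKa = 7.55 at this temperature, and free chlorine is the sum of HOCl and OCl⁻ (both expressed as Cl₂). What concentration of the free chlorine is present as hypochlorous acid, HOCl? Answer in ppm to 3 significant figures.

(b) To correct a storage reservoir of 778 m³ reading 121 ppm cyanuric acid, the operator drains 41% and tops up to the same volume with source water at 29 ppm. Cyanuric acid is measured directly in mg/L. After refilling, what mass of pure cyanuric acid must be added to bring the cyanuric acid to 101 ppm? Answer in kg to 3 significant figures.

(a) [OCl⁻]/[HOCl] = 10^(pH − pKa) = 10^(8.38 − 7.55) = 10^0.83 = 6.761.
(a) Fraction as HOCl = 1 / (1 + 6.761) = 0.1289.
(a) HOCl = 0.1289 × 4.39 ppm = 0.5657 ppm.

(b) Volume: 778 m³ = 778,000 L.
(b) After draining 41% and refilling: 121 × 0.59 + 29 × 0.41 = 83.28 ppm.
(b) Deficit to target: 101 − 83.28 = 17.72 mg/L.
(b) Mass: 17.72 mg/L × 778,000 L = 13,790 g cyanuric acid.

(a) 0.566 ppm; (b) 13.8 kg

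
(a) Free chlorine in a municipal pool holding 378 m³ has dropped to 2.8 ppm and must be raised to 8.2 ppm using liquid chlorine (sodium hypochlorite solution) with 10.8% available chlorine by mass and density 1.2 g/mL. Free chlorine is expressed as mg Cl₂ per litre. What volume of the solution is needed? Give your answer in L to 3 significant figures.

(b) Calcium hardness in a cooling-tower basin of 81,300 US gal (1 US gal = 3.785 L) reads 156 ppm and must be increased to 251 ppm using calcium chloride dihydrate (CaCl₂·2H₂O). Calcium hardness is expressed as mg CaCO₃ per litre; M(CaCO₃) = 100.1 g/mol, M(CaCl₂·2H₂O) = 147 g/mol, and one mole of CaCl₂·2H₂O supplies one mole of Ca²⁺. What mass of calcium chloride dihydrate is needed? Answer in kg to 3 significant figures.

(a) 15.8 L; (b) 42.9 kg

(a) Volume: 378 m³ = 378,000 L.
(a) Chlorine deficit: 8.2 − 2.8 = 5.4 ppm = 5.4 mg/L as Cl₂.
(a) Cl₂ equivalent needed: 5.4 mg/L × 378,000 L = 2,041,000 mg = 2041 g.
(a) Product at 10.8% available chlorine: 2041 / 0.108 = 18,900 g.
(a) Volume at density 1.2 g/mL: 18,900 g ÷ 1.2 g/mL = 15,750 mL.

(b) Volume: 81,300 US gal × 3.785 L/gal = 307,720 L.
(b) Hardness to add: (251 − 156) = 95 mg/L as CaCO₃ × 307,720 L = 29,230 g as CaCO₃.
(b) Moles of Ca²⁺ (1 mol Ca²⁺ ≡ 1 mol CaCO₃): 29,230 / 100.1 g/mol = 292 mol.
(b) Mass of CaCl₂·2H₂O: 292 × 147 = 42,930 g.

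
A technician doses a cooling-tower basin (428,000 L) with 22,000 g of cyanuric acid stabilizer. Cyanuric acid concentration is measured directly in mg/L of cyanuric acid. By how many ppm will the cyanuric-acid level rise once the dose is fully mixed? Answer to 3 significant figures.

Rise: 22,000 g / 428,000 L × 1000 = 51.4 mg/L.

51.4 ppm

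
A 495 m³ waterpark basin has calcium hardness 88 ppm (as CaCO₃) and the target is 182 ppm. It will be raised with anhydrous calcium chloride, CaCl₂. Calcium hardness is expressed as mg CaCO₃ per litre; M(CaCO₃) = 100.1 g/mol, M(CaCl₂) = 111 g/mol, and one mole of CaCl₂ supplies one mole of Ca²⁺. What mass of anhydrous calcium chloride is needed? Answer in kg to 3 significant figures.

Volume: 495 m³ = 495,000 L.
Hardness to add: (182 − 88) = 94 mg/L as CaCO₃ × 495,000 L = 46,530 g as CaCO₃.
Moles of Ca²⁺ (1 mol Ca²⁺ ≡ 1 mol CaCO₃): 46,530 / 100.1 g/mol = 464.8 mol.
Mass of CaCl₂: 464.8 × 111 = 51,600 g.

51.6 kg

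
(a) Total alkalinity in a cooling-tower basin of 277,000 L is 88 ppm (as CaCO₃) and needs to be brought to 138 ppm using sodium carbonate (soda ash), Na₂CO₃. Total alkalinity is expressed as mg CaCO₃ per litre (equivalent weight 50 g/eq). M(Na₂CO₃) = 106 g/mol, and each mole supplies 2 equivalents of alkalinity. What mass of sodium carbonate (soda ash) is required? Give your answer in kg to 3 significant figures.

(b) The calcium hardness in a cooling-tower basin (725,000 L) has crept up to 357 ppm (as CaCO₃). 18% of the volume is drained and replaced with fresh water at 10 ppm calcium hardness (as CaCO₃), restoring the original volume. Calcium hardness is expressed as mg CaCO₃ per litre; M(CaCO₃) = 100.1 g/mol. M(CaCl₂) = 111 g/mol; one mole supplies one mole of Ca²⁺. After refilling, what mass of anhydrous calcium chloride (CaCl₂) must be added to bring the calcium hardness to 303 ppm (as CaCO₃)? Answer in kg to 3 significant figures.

(a) 14.7 kg; (b) 6.80 kg

(a) Alkalinity to add: (138 − 88) = 50 mg/L as CaCO₃ × 277,000 L = 13,850 g as CaCO₃.
(a) Equivalents: 13,850 g ÷ 50 g/eq = 277 eq.
(a) Each mole of Na₂CO₃ supplies 2 eq, so 277 / 2 = 138.5 mol.
(a) Mass: 138.5 mol × 106 g/mol = 14,680 g.

(b) After draining 18% and refilling: 357 × 0.82 + 10 × 0.18 = 294.54 ppm.
(b) Deficit to target: 303 − 294.54 = 8.46 mg/L.
(b) As CaCO₃: 8.46 mg/L × 725,000 L = 6133 g; ÷ 100.1 = 61.27 mol Ca²⁺.
(b) Mass: 61.27 × 111 = 6801 g.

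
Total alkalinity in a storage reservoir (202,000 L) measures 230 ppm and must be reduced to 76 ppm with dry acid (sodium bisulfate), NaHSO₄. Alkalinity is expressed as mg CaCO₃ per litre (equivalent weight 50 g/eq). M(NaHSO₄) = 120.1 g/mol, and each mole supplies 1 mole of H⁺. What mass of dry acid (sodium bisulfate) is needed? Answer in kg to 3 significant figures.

74.7 kg

Alkalinity to neutralize: (230 − 76) = 154 mg/L as CaCO₃ × 202,000 L = 31,110 g as CaCO₃.
Equivalents of H⁺ required: 31,110 ÷ 50 g/eq = 622.2 eq = 622.2 mol NaHSO₄.
Mass of NaHSO₄: 622.2 × 120.1 = 74,720 g.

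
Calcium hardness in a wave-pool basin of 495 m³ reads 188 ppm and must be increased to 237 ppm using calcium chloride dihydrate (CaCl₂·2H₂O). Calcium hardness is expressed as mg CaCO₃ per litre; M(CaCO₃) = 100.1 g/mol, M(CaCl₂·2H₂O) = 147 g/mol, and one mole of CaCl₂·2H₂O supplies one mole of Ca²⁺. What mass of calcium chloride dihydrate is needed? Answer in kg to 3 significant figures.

35.6 kg

Volume: 495 m³ = 495,000 L.
Hardness to add: (237 − 188) = 49 mg/L as CaCO₃ × 495,000 L = 24,260 g as CaCO₃.
Moles of Ca²⁺ (1 mol Ca²⁺ ≡ 1 mol CaCO₃): 24,260 / 100.1 g/mol = 242.3 mol.
Mass of CaCl₂·2H₂O: 242.3 × 147 = 35,620 g.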